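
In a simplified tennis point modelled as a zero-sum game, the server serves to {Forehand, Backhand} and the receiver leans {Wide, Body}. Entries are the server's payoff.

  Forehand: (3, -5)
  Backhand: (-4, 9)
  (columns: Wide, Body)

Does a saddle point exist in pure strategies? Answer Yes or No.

Row minima: Forehand → -5, Backhand → -4; maximin = -4.
Column maxima: Wide → 3, Body → 9; minimax = 3.
-4 ≠ 3, so no pure-strategy equilibrium exists.

No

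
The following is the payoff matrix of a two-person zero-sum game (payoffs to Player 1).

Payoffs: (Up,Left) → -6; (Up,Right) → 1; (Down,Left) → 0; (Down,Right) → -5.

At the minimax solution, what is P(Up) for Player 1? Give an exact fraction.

5/12

Row minima: Up → -6, Down → -5; maximin = -5.
Column maxima: Left → 0, Right → 1; minimax = 0.
-5 ≠ 0, so there is no saddle point; optimal play is mixed.
Let Player 1 play Up with probability p. Expected payoff against Left: (-6)p + 0(1−p) = −6p; against Right: 1p + (-5)(1−p) = 6p − 5.
Setting these equal: −6p = 6p − 5 ⇒ −12p = -5 ⇒ p = 5/12, and the value is (-6)·(5/12) = -5/2.
For Player 2: with q = P(Left), equating Up's and Down's payoffs gives −7q + 1 = 5q − 5 ⇒ q = 1/2.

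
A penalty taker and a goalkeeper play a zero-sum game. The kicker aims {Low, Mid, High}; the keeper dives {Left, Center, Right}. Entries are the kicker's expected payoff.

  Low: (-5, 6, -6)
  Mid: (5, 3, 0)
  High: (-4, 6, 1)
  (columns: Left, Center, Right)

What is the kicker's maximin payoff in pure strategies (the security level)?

0

Row minima: Low → -6, Mid → 0, High → -4.
The best of these is 0.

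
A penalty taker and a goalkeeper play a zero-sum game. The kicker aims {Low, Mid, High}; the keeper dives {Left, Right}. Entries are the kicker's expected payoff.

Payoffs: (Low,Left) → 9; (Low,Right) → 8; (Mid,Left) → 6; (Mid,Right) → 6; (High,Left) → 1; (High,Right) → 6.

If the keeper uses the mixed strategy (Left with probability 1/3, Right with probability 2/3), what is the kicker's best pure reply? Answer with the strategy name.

Low

Expected payoff of Low: (1/3)·9 + (2/3)·8 = 25/3.
Expected payoff of Mid: (1/3)·6 + (2/3)·6 = 6.
Expected payoff of High: (1/3)·1 + (2/3)·6 = 13/3.
The largest is 25/3, so the kicker's best response is Low.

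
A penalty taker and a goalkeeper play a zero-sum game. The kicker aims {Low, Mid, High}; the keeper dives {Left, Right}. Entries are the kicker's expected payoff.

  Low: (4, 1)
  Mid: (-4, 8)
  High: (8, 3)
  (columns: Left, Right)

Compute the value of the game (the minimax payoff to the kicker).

Row minima: Low → 1, Mid → -4, High → 3; maximin = 3.
Column maxima: Left → 8, Right → 8; minimax = 8.
3 ≠ 8, so there is no saddle point; optimal play is mixed.
Low is strictly dominated by High, so the kicker never plays it.
On the remaining 2×2 (Mid, High vs Left, Right):
Let the kicker play Mid with probability p. Expected payoff against Left: (-4)p + 8(1−p) = −12p + 8; against Right: 8p + 3(1−p) = 5p + 3.
Setting these equal: −12p + 8 = 5p + 3 ⇒ −17p = -5 ⇒ p = 5/17, and the value is (-12)·(5/17) + 8 = 76/17.
For the keeper: with q = P(Left), equating Mid's and High's payoffs gives −12q + 8 = 5q + 3 ⇒ q = 5/17.

76/17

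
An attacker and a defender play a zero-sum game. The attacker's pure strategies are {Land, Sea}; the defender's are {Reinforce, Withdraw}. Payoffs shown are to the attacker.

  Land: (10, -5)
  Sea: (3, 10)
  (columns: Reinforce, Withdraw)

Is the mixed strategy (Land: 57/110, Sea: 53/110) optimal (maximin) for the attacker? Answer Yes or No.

Against Reinforce this mix gives (57/110)·10 + (53/110)·3 = 729/110.
Against Withdraw this mix gives (57/110)·(-5) + (53/110)·10 = 49/22.
The defender will play Withdraw, holding the attacker to 49/22. Shifting weight toward the row that does better against Withdraw would raise this floor (the equalizing mix achieves 115/22 against both Withdraw and Reinforce), so the proposed strategy is not optimal.

No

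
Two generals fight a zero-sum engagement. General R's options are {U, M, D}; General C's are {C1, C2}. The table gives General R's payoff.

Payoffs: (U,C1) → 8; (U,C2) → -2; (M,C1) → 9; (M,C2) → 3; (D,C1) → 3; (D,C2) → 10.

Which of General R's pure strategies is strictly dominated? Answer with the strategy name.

U

M gives a strictly higher payoff than U against every column: 9 > 8, 3 > -2.
So U is strictly dominated and General R never plays it.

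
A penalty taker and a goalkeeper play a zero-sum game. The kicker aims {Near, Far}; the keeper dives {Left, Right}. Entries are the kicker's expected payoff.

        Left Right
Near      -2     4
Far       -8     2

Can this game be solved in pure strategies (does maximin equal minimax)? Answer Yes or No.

Row minima: Near → -2, Far → -8; maximin = -2.
Column maxima: Left → -2, Right → 4; minimax = -2.
maximin = minimax = -2, so a saddle point exists.

Yes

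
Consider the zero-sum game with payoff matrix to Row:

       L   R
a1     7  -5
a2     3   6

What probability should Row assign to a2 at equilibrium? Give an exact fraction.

Row minima: a1 → -5, a2 → 3; maximin = 3.
Column maxima: L → 7, R → 6; minimax = 6.
3 ≠ 6, so there is no saddle point; optimal play is mixed.
Let Row play a1 with probability p. Expected payoff against L: 7p + 3(1−p) = 4p + 3; against R: (-5)p + 6(1−p) = −11p + 6.
Setting these equal: 4p + 3 = −11p + 6 ⇒ 15p = 3 ⇒ p = 1/5, and the value is (4)·(1/5) + 3 = 19/5.
For Column: with q = P(L), equating a1's and a2's payoffs gives 12q − 5 = −3q + 6 ⇒ q = 11/15.

4/5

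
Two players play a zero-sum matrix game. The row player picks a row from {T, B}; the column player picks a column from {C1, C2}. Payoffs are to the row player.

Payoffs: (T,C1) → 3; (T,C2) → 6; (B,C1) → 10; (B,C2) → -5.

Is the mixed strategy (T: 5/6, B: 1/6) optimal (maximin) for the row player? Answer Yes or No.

Yes

Against C1 this mix gives (5/6)·3 + (1/6)·10 = 25/6.
Against C2 this mix gives (5/6)·6 + (1/6)·(-5) = 25/6.
All of the column player's active replies (C1, C2) yield 25/6, and no column does worse for the row player. The mix makes the column player indifferent and guarantees 25/6, so it is optimal.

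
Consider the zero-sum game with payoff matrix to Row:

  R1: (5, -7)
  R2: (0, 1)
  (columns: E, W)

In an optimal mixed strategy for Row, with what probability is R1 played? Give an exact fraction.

1/13

Row minima: R1 → -7, R2 → 0; maximin = 0.
Column maxima: E → 5, W → 1; minimax = 1.
0 ≠ 1, so there is no saddle point; optimal play is mixed.
Let Row play R1 with probability p. Expected payoff against E: 5p + 0(1−p) = 5p; against W: (-7)p + 1(1−p) = −8p + 1.
Setting these equal: 5p = −8p + 1 ⇒ 13p = 1 ⇒ p = 1/13, and the value is (5)·(1/13) = 5/13.
For Column: with q = P(E), equating R1's and R2's payoffs gives 12q − 7 = −q + 1 ⇒ q = 8/13.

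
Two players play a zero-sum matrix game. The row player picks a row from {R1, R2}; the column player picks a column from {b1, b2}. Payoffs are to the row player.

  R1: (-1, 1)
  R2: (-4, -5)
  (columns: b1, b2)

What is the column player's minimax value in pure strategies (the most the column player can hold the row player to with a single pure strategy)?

Column maxima: b1 → -1, b2 → 1.
The smallest of these is -1.

-1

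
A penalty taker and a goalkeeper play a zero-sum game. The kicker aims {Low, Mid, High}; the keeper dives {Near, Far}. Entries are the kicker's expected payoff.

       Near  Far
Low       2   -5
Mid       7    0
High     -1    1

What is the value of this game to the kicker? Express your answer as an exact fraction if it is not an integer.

7/9

Row minima: Low → -5, Mid → 0, High → -1; maximin = 0.
Column maxima: Near → 7, Far → 1; minimax = 1.
0 ≠ 1, so there is no saddle point; optimal play is mixed.
Low is strictly dominated by Mid, so the kicker never plays it.
On the remaining 2×2 (Mid, High vs Near, Far):
Let the kicker play Mid with probability p. Expected payoff against Near: 7p + (-1)(1−p) = 8p − 1; against Far: 0p + 1(1−p) = −p + 1.
Setting these equal: 8p − 1 = −p + 1 ⇒ 9p = 2 ⇒ p = 2/9, and the value is (8)·(2/9) − 1 = 7/9.
For the keeper: with q = P(Near), equating Mid's and High's payoffs gives 7q = −2q + 1 ⇒ q = 1/9.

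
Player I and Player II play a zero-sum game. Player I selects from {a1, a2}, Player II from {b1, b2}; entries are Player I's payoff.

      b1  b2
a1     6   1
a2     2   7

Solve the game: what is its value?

Row minima: a1 → 1, a2 → 2; maximin = 2.
Column maxima: b1 → 6, b2 → 7; minimax = 6.
2 ≠ 6, so there is no saddle point; optimal play is mixed.
Let Player I play a1 with probability p. Expected payoff against b1: 6p + 2(1−p) = 4p + 2; against b2: 1p + 7(1−p) = −6p + 7.
Setting these equal: 4p + 2 = −6p + 7 ⇒ 10p = 5 ⇒ p = 1/2, and the value is (4)·(1/2) + 2 = 4.
For Player II: with q = P(b1), equating a1's and a2's payoffs gives 5q + 1 = −5q + 7 ⇒ q = 3/5.

4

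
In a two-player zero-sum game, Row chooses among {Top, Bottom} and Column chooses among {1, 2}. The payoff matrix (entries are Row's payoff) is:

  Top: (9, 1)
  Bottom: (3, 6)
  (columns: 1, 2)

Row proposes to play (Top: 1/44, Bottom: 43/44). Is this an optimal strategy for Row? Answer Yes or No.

No

Against 1 this mix gives (1/44)·9 + (43/44)·3 = 69/22.
Against 2 this mix gives (1/44)·1 + (43/44)·6 = 259/44.
Column will play 1, holding Row to 69/22. Shifting weight toward the row that does better against 1 would raise this floor (the equalizing mix achieves 51/11 against both 1 and 2), so the proposed strategy is not optimal.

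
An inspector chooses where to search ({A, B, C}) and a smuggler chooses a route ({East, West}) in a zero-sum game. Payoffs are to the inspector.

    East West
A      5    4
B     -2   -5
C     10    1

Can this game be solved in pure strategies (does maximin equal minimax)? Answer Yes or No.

Row minima: A → 4, B → -5, C → 1; maximin = 4.
Column maxima: East → 10, West → 4; minimax = 4.
maximin = minimax = 4, so a saddle point exists.

Yes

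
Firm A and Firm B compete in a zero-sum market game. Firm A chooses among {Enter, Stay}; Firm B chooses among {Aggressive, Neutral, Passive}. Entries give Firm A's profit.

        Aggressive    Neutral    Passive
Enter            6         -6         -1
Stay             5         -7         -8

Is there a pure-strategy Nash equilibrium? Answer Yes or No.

Row minima: Enter → -6, Stay → -8; maximin = -6.
Column maxima: Aggressive → 6, Neutral → -6, Passive → -1; minimax = -6.
maximin = minimax = -6, so a saddle point exists.

Yes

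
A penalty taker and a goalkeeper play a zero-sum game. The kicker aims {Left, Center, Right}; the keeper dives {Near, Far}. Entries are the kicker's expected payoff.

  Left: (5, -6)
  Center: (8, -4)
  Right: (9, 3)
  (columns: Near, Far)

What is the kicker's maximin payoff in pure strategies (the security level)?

Row minima: Left → -6, Center → -4, Right → 3.
The best of these is 3.

3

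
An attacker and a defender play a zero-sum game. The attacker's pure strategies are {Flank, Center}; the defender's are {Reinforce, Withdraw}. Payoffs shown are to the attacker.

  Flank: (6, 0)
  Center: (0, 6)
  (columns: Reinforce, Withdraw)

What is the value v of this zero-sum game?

3

Row minima: Flank → 0, Center → 0; maximin = 0.
Column maxima: Reinforce → 6, Withdraw → 6; minimax = 6.
0 ≠ 6, so there is no saddle point; optimal play is mixed.
Let the attacker play Flank with probability p. Expected payoff against Reinforce: 6p + 0(1−p) = 6p; against Withdraw: 0p + 6(1−p) = −6p + 6.
Setting these equal: 6p = −6p + 6 ⇒ 12p = 6 ⇒ p = 1/2, and the value is (6)·(1/2) = 3.
For the defender: with q = P(Reinforce), equating Flank's and Center's payoffs gives 6q = −6q + 6 ⇒ q = 1/2.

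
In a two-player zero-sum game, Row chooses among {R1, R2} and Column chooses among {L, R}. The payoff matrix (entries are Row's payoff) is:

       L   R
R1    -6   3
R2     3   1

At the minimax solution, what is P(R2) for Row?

Row minima: R1 → -6, R2 → 1; maximin = 1.
Column maxima: L → 3, R → 3; minimax = 3.
1 ≠ 3, so there is no saddle point; optimal play is mixed.
Let Row play R1 with probability p. Expected payoff against L: (-6)p + 3(1−p) = −9p + 3; against R: 3p + 1(1−p) = 2p + 1.
Setting these equal: −9p + 3 = 2p + 1 ⇒ −11p = -2 ⇒ p = 2/11, and the value is (-9)·(2/11) + 3 = 15/11.
For Column: with q = P(L), equating R1's and R2's payoffs gives −9q + 3 = 2q + 1 ⇒ q = 2/11.

9/11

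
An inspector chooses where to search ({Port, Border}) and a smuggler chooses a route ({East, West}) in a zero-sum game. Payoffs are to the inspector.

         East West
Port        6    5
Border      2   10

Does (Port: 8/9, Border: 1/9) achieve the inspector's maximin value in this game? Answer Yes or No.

Yes

Against East this mix gives (8/9)·6 + (1/9)·2 = 50/9.
Against West this mix gives (8/9)·5 + (1/9)·10 = 50/9.
All of the smuggler's active replies (East, West) yield 50/9, and no column does worse for the inspector. The mix makes the smuggler indifferent and guarantees 50/9, so it is optimal.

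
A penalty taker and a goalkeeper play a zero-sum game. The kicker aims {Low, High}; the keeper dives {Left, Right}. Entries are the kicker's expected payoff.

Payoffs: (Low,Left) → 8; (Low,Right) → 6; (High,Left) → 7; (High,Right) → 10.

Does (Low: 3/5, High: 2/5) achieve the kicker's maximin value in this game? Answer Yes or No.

Yes

Against Left this mix gives (3/5)·8 + (2/5)·7 = 38/5.
Against Right this mix gives (3/5)·6 + (2/5)·10 = 38/5.
All of the keeper's active replies (Left, Right) yield 38/5, and no column does worse for the kicker. The mix makes the keeper indifferent and guarantees 38/5, so it is optimal.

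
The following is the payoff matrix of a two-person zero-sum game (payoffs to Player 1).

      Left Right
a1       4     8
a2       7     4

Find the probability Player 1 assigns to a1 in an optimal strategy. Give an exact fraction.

3/7

Row minima: a1 → 4, a2 → 4; maximin = 4.
Column maxima: Left → 7, Right → 8; minimax = 7.
4 ≠ 7, so there is no saddle point; optimal play is mixed.
Let Player 1 play a1 with probability p. Expected payoff against Left: 4p + 7(1−p) = −3p + 7; against Right: 8p + 4(1−p) = 4p + 4.
Setting these equal: −3p + 7 = 4p + 4 ⇒ −7p = -3 ⇒ p = 3/7, and the value is (-3)·(3/7) + 7 = 40/7.
For Player 2: with q = P(Left), equating a1's and a2's payoffs gives −4q + 8 = 3q + 4 ⇒ q = 4/7.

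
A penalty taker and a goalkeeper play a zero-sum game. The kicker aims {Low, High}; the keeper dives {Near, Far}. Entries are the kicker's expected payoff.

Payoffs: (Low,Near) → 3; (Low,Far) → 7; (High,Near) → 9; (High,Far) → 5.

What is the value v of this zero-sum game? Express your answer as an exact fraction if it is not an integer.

6

Row minima: Low → 3, High → 5; maximin = 5.
Column maxima: Near → 9, Far → 7; minimax = 7.
5 ≠ 7, so there is no saddle point; optimal play is mixed.
Let the kicker play Low with probability p. Expected payoff against Near: 3p + 9(1−p) = −6p + 9; against Far: 7p + 5(1−p) = 2p + 5.
Setting these equal: −6p + 9 = 2p + 5 ⇒ −8p = -4 ⇒ p = 1/2, and the value is (-6)·(1/2) + 9 = 6.
For the keeper: with q = P(Near), equating Low's and High's payoffs gives −4q + 7 = 4q + 5 ⇒ q = 1/4.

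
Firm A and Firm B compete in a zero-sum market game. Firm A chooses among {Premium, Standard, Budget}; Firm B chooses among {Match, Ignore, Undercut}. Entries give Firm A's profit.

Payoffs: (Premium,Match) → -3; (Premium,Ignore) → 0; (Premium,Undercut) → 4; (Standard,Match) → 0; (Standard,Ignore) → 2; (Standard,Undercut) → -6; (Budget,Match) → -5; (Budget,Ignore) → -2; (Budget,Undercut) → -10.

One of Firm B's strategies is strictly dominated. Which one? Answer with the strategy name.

Ignore

Match holds Firm A's payoff strictly below Ignore in every row: -3 < 0, 0 < 2, -5 < -2.
So Ignore is strictly dominated for Firm B.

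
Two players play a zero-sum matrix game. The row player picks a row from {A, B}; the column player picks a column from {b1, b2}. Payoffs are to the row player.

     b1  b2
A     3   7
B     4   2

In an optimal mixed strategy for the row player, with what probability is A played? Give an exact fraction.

1/3

Row minima: A → 3, B → 2; maximin = 3.
Column maxima: b1 → 4, b2 → 7; minimax = 4.
3 ≠ 4, so there is no saddle point; optimal play is mixed.
Let the row player play A with probability p. Expected payoff against b1: 3p + 4(1−p) = −p + 4; against b2: 7p + 2(1−p) = 5p + 2.
Setting these equal: −p + 4 = 5p + 2 ⇒ −6p = -2 ⇒ p = 1/3, and the value is (-1)·(1/3) + 4 = 11/3.
For the column player: with q = P(b1), equating A's and B's payoffs gives −4q + 7 = 2q + 2 ⇒ q = 5/6.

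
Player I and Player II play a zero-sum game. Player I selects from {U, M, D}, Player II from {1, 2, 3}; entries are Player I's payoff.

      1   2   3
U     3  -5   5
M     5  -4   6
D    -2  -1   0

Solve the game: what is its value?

Row minima: U → -5, M → -4, D → -2; maximin = -2.
Column maxima: 1 → 5, 2 → -1, 3 → 6; minimax = -1.
-2 ≠ -1, so there is no saddle point; optimal play is mixed.
U is strictly dominated by M, so Player I never plays it.
3 is strictly dominated by 1 (it gives Player I strictly more in every row), so Player II never plays it.
On the remaining 2×2 (M, D vs 1, 2):
Let Player I play M with probability p. Expected payoff against 1: 5p + (-2)(1−p) = 7p − 2; against 2: (-4)p + (-1)(1−p) = −3p − 1.
Setting these equal: 7p − 2 = −3p − 1 ⇒ 10p = 1 ⇒ p = 1/10, and the value is (7)·(1/10) − 2 = -13/10.
For Player II: with q = P(1), equating M's and D's payoffs gives 9q − 4 = −q − 1 ⇒ q = 3/10.

-13/10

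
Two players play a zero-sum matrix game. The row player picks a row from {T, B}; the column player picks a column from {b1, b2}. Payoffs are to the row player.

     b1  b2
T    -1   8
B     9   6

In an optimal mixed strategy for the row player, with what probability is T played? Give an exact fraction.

1/4

Row minima: T → -1, B → 6; maximin = 6.
Column maxima: b1 → 9, b2 → 8; minimax = 8.
6 ≠ 8, so there is no saddle point; optimal play is mixed.
Let the row player play T with probability p. Expected payoff against b1: (-1)p + 9(1−p) = −10p + 9; against b2: 8p + 6(1−p) = 2p + 6.
Setting these equal: −10p + 9 = 2p + 6 ⇒ −12p = -3 ⇒ p = 1/4, and the value is (-10)·(1/4) + 9 = 13/2.
For the column player: with q = P(b1), equating T's and B's payoffs gives −9q + 8 = 3q + 6 ⇒ q = 1/6.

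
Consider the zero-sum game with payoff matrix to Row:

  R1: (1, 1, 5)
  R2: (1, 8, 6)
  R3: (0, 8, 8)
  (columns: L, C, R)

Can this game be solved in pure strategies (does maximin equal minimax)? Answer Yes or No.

Yes

Row minima: R1 → 1, R2 → 1, R3 → 0; maximin = 1.
Column maxima: L → 1, C → 8, R → 8; minimax = 1.
maximin = minimax = 1, so a saddle point exists.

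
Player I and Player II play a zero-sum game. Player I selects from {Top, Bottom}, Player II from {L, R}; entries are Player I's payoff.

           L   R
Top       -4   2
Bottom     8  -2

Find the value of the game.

Row minima: Top → -4, Bottom → -2; maximin = -2.
Column maxima: L → 8, R → 2; minimax = 2.
-2 ≠ 2, so there is no saddle point; optimal play is mixed.
Let Player I play Top with probability p. Expected payoff against L: (-4)p + 8(1−p) = −12p + 8; against R: 2p + (-2)(1−p) = 4p − 2.
Setting these equal: −12p + 8 = 4p − 2 ⇒ −16p = -10 ⇒ p = 5/8, and the value is (-12)·(5/8) + 8 = 1/2.
For Player II: with q = P(L), equating Top's and Bottom's payoffs gives −6q + 2 = 10q − 2 ⇒ q = 1/4.

1/2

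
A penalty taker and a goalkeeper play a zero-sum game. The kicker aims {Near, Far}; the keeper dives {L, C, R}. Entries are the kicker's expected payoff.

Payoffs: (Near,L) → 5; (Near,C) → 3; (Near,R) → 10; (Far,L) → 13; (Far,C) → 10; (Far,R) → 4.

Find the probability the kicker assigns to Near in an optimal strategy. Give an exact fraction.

Row minima: Near → 3, Far → 4; maximin = 4.
Column maxima: L → 13, C → 10, R → 10; minimax = 10.
4 ≠ 10, so there is no saddle point; optimal play is mixed.
L is strictly dominated by C (it gives the kicker strictly more in every row), so the keeper never plays it.
On the remaining 2×2 (Near, Far vs C, R):
Let the kicker play Near with probability p. Expected payoff against C: 3p + 10(1−p) = −7p + 10; against R: 10p + 4(1−p) = 6p + 4.
Setting these equal: −7p + 10 = 6p + 4 ⇒ −13p = -6 ⇒ p = 6/13, and the value is (-7)·(6/13) + 10 = 88/13.
For the keeper: with q = P(C), equating Near's and Far's payoffs gives −7q + 10 = 6q + 4 ⇒ q = 6/13.

6/13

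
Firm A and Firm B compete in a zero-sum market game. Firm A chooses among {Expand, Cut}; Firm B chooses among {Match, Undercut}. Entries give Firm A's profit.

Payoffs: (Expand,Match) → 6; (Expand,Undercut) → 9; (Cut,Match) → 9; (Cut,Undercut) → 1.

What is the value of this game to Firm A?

75/11

Row minima: Expand → 6, Cut → 1; maximin = 6.
Column maxima: Match → 9, Undercut → 9; minimax = 9.
6 ≠ 9, so there is no saddle point; optimal play is mixed.
Let Firm A play Expand with probability p. Expected payoff against Match: 6p + 9(1−p) = −3p + 9; against Undercut: 9p + 1(1−p) = 8p + 1.
Setting these equal: −3p + 9 = 8p + 1 ⇒ −11p = -8 ⇒ p = 8/11, and the value is (-3)·(8/11) + 9 = 75/11.
For Firm B: with q = P(Match), equating Expand's and Cut's payoffs gives −3q + 9 = 8q + 1 ⇒ q = 8/11.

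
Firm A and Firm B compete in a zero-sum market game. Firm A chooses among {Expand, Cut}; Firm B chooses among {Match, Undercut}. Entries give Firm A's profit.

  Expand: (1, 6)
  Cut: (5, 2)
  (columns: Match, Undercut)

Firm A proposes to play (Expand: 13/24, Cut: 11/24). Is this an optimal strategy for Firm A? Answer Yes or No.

No

Against Match this mix gives (13/24)·1 + (11/24)·5 = 17/6.
Against Undercut this mix gives (13/24)·6 + (11/24)·2 = 25/6.
Firm B will play Match, holding Firm A to 17/6. Shifting weight toward the row that does better against Match would raise this floor (the equalizing mix achieves 7/2 against both Match and Undercut), so the proposed strategy is not optimal.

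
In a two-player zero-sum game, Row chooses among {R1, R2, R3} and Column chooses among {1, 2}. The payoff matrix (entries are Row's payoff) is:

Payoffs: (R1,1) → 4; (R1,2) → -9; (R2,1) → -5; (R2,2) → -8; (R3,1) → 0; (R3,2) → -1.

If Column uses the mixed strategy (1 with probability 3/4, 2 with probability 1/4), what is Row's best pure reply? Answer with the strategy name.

R1

Expected payoff of R1: (3/4)·4 + (1/4)·(-9) = 3/4.
Expected payoff of R2: (3/4)·(-5) + (1/4)·(-8) = -23/4.
Expected payoff of R3: (3/4)·0 + (1/4)·(-1) = -1/4.
The largest is 3/4, so Row's best response is R1.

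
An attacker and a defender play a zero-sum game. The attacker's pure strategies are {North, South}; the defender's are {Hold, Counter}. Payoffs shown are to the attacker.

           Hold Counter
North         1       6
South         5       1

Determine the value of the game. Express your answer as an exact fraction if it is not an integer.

Row minima: North → 1, South → 1; maximin = 1.
Column maxima: Hold → 5, Counter → 6; minimax = 5.
1 ≠ 5, so there is no saddle point; optimal play is mixed.
Let the attacker play North with probability p. Expected payoff against Hold: 1p + 5(1−p) = −4p + 5; against Counter: 6p + 1(1−p) = 5p + 1.
Setting these equal: −4p + 5 = 5p + 1 ⇒ −9p = -4 ⇒ p = 4/9, and the value is (-4)·(4/9) + 5 = 29/9.
For the defender: with q = P(Hold), equating North's and South's payoffs gives −5q + 6 = 4q + 1 ⇒ q = 5/9.

29/9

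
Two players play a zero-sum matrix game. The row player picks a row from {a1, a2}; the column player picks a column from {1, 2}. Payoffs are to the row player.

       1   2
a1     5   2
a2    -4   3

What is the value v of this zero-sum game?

23/10

Row minima: a1 → 2, a2 → -4; maximin = 2.
Column maxima: 1 → 5, 2 → 3; minimax = 3.
2 ≠ 3, so there is no saddle point; optimal play is mixed.
Let the row player play a1 with probability p. Expected payoff against 1: 5p + (-4)(1−p) = 9p − 4; against 2: 2p + 3(1−p) = −p + 3.
Setting these equal: 9p − 4 = −p + 3 ⇒ 10p = 7 ⇒ p = 7/10, and the value is (9)·(7/10) − 4 = 23/10.
For the column player: with q = P(1), equating a1's and a2's payoffs gives 3q + 2 = −7q + 3 ⇒ q = 1/10.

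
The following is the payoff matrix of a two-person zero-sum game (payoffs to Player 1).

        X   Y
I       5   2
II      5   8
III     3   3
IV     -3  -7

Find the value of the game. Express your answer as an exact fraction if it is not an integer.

5

Row minima: I → 2, II → 5, III → 3, IV → -7; maximin = 5.
Column maxima: X → 5, Y → 8; minimax = 5.
Since maximin = minimax = 5, there is a saddle point and the value is 5.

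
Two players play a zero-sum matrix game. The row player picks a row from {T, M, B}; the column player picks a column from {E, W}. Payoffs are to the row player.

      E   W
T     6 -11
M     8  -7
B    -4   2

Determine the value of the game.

Row minima: T → -11, M → -7, B → -4; maximin = -4.
Column maxima: E → 8, W → 2; minimax = 2.
-4 ≠ 2, so there is no saddle point; optimal play is mixed.
T is strictly dominated by M, so the row player never plays it.
On the remaining 2×2 (M, B vs E, W):
Let the row player play M with probability p. Expected payoff against E: 8p + (-4)(1−p) = 12p − 4; against W: (-7)p + 2(1−p) = −9p + 2.
Setting these equal: 12p − 4 = −9p + 2 ⇒ 21p = 6 ⇒ p = 2/7, and the value is (12)·(2/7) − 4 = -4/7.
For the column player: with q = P(E), equating M's and B's payoffs gives 15q − 7 = −6q + 2 ⇒ q = 3/7.

-4/7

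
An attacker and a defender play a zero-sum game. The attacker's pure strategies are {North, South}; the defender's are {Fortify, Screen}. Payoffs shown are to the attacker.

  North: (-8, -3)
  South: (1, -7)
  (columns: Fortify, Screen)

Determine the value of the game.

Row minima: North → -8, South → -7; maximin = -7.
Column maxima: Fortify → 1, Screen → -3; minimax = -3.
-7 ≠ -3, so there is no saddle point; optimal play is mixed.
Let the attacker play North with probability p. Expected payoff against Fortify: (-8)p + 1(1−p) = −9p + 1; against Screen: (-3)p + (-7)(1−p) = 4p − 7.
Setting these equal: −9p + 1 = 4p − 7 ⇒ −13p = -8 ⇒ p = 8/13, and the value is (-9)·(8/13) + 1 = -59/13.
For the defender: with q = P(Fortify), equating North's and South's payoffs gives −5q − 3 = 8q − 7 ⇒ q = 4/13.

-59/13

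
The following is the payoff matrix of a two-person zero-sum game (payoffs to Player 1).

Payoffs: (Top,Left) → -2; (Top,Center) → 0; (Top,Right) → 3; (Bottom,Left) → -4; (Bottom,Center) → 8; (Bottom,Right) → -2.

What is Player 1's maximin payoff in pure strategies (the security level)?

Row minima: Top → -2, Bottom → -4.
The best of these is -2.

-2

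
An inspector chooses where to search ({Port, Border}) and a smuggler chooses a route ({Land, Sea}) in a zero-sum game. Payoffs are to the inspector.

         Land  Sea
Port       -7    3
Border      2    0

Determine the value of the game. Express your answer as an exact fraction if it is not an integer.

Row minima: Port → -7, Border → 0; maximin = 0.
Column maxima: Land → 2, Sea → 3; minimax = 2.
0 ≠ 2, so there is no saddle point; optimal play is mixed.
Let the inspector play Port with probability p. Expected payoff against Land: (-7)p + 2(1−p) = −9p + 2; against Sea: 3p + 0(1−p) = 3p.
Setting these equal: −9p + 2 = 3p ⇒ −12p = -2 ⇒ p = 1/6, and the value is (-9)·(1/6) + 2 = 1/2.
For the smuggler: with q = P(Land), equating Port's and Border's payoffs gives −10q + 3 = 2q ⇒ q = 1/4.

1/2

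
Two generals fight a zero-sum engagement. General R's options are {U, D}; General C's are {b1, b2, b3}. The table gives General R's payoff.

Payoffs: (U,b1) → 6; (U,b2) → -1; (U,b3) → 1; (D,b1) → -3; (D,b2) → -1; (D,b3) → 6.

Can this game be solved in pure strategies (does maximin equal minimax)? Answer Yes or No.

Yes

Row minima: U → -1, D → -3; maximin = -1.
Column maxima: b1 → 6, b2 → -1, b3 → 6; minimax = -1.
maximin = minimax = -1, so a saddle point exists.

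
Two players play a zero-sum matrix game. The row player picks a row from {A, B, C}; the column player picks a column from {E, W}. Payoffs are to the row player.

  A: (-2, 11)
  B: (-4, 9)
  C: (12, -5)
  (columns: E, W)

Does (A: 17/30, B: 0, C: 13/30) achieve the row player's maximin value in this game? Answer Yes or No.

Against E this mix gives (17/30)·(-2) + (13/30)·12 = 61/15.
Against W this mix gives (17/30)·11 + (13/30)·(-5) = 61/15.
All of the column player's active replies (E, W) yield 61/15, and no column does worse for the row player. The mix makes the column player indifferent and guarantees 61/15, so it is optimal.

Yes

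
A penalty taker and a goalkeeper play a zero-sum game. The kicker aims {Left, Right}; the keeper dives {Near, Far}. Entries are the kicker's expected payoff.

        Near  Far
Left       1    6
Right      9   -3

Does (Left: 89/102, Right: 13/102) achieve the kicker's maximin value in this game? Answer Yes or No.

Against Near this mix gives (89/102)·1 + (13/102)·9 = 103/51.
Against Far this mix gives (89/102)·6 + (13/102)·(-3) = 165/34.
The keeper will play Near, holding the kicker to 103/51. Shifting weight toward the row that does better against Near would raise this floor (the equalizing mix achieves 57/17 against both Near and Far), so the proposed strategy is not optimal.

No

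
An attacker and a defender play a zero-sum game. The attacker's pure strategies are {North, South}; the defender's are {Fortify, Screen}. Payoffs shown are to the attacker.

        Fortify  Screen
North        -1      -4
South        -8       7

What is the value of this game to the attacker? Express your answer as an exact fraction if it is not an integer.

-13/6

Row minima: North → -4, South → -8; maximin = -4.
Column maxima: Fortify → -1, Screen → 7; minimax = -1.
-4 ≠ -1, so there is no saddle point; optimal play is mixed.
Let the attacker play North with probability p. Expected payoff against Fortify: (-1)p + (-8)(1−p) = 7p − 8; against Screen: (-4)p + 7(1−p) = −11p + 7.
Setting these equal: 7p − 8 = −11p + 7 ⇒ 18p = 15 ⇒ p = 5/6, and the value is (7)·(5/6) − 8 = -13/6.
For the defender: with q = P(Fortify), equating North's and South's payoffs gives 3q − 4 = −15q + 7 ⇒ q = 11/18.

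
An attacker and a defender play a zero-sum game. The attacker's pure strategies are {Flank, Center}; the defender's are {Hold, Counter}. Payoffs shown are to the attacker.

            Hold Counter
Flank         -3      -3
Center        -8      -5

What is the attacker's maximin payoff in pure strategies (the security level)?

Row minima: Flank → -3, Center → -8.
The best of these is -3.

-3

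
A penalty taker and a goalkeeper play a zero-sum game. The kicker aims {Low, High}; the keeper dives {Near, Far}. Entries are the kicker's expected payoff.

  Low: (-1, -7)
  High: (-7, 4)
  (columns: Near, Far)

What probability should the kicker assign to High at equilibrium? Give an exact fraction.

Row minima: Low → -7, High → -7; maximin = -7.
Column maxima: Near → -1, Far → 4; minimax = -1.
-7 ≠ -1, so there is no saddle point; optimal play is mixed.
Let the kicker play Low with probability p. Expected payoff against Near: (-1)p + (-7)(1−p) = 6p − 7; against Far: (-7)p + 4(1−p) = −11p + 4.
Setting these equal: 6p − 7 = −11p + 4 ⇒ 17p = 11 ⇒ p = 11/17, and the value is (6)·(11/17) − 7 = -53/17.
For the keeper: with q = P(Near), equating Low's and High's payoffs gives 6q − 7 = −11q + 4 ⇒ q = 11/17.

6/17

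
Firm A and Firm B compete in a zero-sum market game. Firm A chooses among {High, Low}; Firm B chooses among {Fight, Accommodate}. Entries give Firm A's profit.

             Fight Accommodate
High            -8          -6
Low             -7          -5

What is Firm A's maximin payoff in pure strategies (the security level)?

-7

Row minima: High → -8, Low → -7.
The best of these is -7.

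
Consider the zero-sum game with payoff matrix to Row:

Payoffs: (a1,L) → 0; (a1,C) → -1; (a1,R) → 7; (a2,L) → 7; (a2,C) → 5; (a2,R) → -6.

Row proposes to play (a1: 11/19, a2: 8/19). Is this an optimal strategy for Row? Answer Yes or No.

Yes

Against L this mix gives (11/19)·0 + (8/19)·7 = 56/19.
Against C this mix gives (11/19)·(-1) + (8/19)·5 = 29/19.
Against R this mix gives (11/19)·7 + (8/19)·(-6) = 29/19.
All of Column's active replies (C, R) yield 29/19, and no column does worse for Row. The mix makes Column indifferent and guarantees 29/19, so it is optimal.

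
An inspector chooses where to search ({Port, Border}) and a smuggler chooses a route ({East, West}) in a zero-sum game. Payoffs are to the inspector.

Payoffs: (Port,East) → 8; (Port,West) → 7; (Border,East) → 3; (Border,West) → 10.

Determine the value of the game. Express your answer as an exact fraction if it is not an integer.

59/8

Row minima: Port → 7, Border → 3; maximin = 7.
Column maxima: East → 8, West → 10; minimax = 8.
7 ≠ 8, so there is no saddle point; optimal play is mixed.
Let the inspector play Port with probability p. Expected payoff against East: 8p + 3(1−p) = 5p + 3; against West: 7p + 10(1−p) = −3p + 10.
Setting these equal: 5p + 3 = −3p + 10 ⇒ 8p = 7 ⇒ p = 7/8, and the value is (5)·(7/8) + 3 = 59/8.
For the smuggler: with q = P(East), equating Port's and Border's payoffs gives q + 7 = −7q + 10 ⇒ q = 3/8.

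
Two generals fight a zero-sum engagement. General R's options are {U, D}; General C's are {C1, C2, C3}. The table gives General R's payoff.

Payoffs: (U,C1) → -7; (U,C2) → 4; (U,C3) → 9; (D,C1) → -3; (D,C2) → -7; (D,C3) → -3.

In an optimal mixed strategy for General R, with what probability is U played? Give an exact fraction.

4/15

Row minima: U → -7, D → -7; maximin = -7.
Column maxima: C1 → -3, C2 → 4, C3 → 9; minimax = -3.
-7 ≠ -3, so there is no saddle point; optimal play is mixed.
C3 is strictly dominated by C2 (it gives General R strictly more in every row), so General C never plays it.
On the remaining 2×2 (U, D vs C1, C2):
Let General R play U with probability p. Expected payoff against C1: (-7)p + (-3)(1−p) = −4p − 3; against C2: 4p + (-7)(1−p) = 11p − 7.
Setting these equal: −4p − 3 = 11p − 7 ⇒ −15p = -4 ⇒ p = 4/15, and the value is (-4)·(4/15) − 3 = -61/15.
For General C: with q = P(C1), equating U's and D's payoffs gives −11q + 4 = 4q − 7 ⇒ q = 11/15.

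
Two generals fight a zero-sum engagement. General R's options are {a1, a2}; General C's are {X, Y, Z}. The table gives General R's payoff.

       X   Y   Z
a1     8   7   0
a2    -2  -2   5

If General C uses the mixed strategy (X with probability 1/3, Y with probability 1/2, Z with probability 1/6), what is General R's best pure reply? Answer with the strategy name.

Expected payoff of a1: (1/3)·8 + (1/2)·7 + (1/6)·0 = 37/6.
Expected payoff of a2: (1/3)·(-2) + (1/2)·(-2) + (1/6)·5 = -5/6.
The largest is 37/6, so General R's best response is a1.

a1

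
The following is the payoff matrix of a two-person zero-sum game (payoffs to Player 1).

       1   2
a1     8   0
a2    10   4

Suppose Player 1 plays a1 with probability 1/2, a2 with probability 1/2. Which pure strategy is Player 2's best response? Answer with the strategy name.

2

If Player 2 plays 1, Player 1's expected payoff is (1/2)·8 + (1/2)·10 = 9.
If Player 2 plays 2, Player 1's expected payoff is (1/2)·0 + (1/2)·4 = 2.
Player 2 minimizes Player 1's payoff; the smallest is 2, so the best response is 2.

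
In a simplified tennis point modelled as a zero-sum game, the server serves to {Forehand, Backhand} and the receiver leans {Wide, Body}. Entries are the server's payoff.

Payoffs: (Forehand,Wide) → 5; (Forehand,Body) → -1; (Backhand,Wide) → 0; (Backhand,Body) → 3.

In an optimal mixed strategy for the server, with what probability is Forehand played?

1/3

Row minima: Forehand → -1, Backhand → 0; maximin = 0.
Column maxima: Wide → 5, Body → 3; minimax = 3.
0 ≠ 3, so there is no saddle point; optimal play is mixed.
Let the server play Forehand with probability p. Expected payoff against Wide: 5p + 0(1−p) = 5p; against Body: (-1)p + 3(1−p) = −4p + 3.
Setting these equal: 5p = −4p + 3 ⇒ 9p = 3 ⇒ p = 1/3, and the value is (5)·(1/3) = 5/3.
For the receiver: with q = P(Wide), equating Forehand's and Backhand's payoffs gives 6q − 1 = −3q + 3 ⇒ q = 4/9.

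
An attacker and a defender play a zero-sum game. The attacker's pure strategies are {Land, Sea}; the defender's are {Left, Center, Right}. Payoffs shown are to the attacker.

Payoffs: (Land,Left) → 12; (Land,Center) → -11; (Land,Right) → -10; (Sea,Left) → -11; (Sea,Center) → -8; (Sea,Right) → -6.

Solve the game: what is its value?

-217/26

Row minima: Land → -11, Sea → -11; maximin = -11.
Column maxima: Left → 12, Center → -8, Right → -6; minimax = -8.
-11 ≠ -8, so there is no saddle point; optimal play is mixed.
Right is strictly dominated by Center (it gives the attacker strictly more in every row), so the defender never plays it.
On the remaining 2×2 (Land, Sea vs Left, Center):
Let the attacker play Land with probability p. Expected payoff against Left: 12p + (-11)(1−p) = 23p − 11; against Center: (-11)p + (-8)(1−p) = −3p − 8.
Setting these equal: 23p − 11 = −3p − 8 ⇒ 26p = 3 ⇒ p = 3/26, and the value is (23)·(3/26) − 11 = -217/26.
For the defender: with q = P(Left), equating Land's and Sea's payoffs gives 23q − 11 = −3q − 8 ⇒ q = 3/26.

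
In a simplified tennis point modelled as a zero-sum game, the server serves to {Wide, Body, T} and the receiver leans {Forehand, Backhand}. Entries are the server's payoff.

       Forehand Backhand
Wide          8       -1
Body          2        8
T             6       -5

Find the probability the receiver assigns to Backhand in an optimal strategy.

2/5

Row minima: Wide → -1, Body → 2, T → -5; maximin = 2.
Column maxima: Forehand → 8, Backhand → 8; minimax = 8.
2 ≠ 8, so there is no saddle point; optimal play is mixed.
T is strictly dominated by Wide, so the server never plays it.
On the remaining 2×2 (Wide, Body vs Forehand, Backhand):
Let the server play Wide with probability p. Expected payoff against Forehand: 8p + 2(1−p) = 6p + 2; against Backhand: (-1)p + 8(1−p) = −9p + 8.
Setting these equal: 6p + 2 = −9p + 8 ⇒ 15p = 6 ⇒ p = 2/5, and the value is (6)·(2/5) + 2 = 22/5.
For the receiver: with q = P(Forehand), equating Wide's and Body's payoffs gives 9q − 1 = −6q + 8 ⇒ q = 3/5.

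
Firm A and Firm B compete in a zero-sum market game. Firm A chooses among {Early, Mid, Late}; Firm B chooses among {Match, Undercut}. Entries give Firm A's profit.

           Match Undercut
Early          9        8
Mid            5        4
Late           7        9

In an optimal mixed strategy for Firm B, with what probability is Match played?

1/3

Row minima: Early → 8, Mid → 4, Late → 7; maximin = 8.
Column maxima: Match → 9, Undercut → 9; minimax = 9.
8 ≠ 9, so there is no saddle point; optimal play is mixed.
Mid is strictly dominated by Early, so Firm A never plays it.
On the remaining 2×2 (Early, Late vs Match, Undercut):
Let Firm A play Early with probability p. Expected payoff against Match: 9p + 7(1−p) = 2p + 7; against Undercut: 8p + 9(1−p) = −p + 9.
Setting these equal: 2p + 7 = −p + 9 ⇒ 3p = 2 ⇒ p = 2/3, and the value is (2)·(2/3) + 7 = 25/3.
For Firm B: with q = P(Match), equating Early's and Late's payoffs gives q + 8 = −2q + 9 ⇒ q = 1/3.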